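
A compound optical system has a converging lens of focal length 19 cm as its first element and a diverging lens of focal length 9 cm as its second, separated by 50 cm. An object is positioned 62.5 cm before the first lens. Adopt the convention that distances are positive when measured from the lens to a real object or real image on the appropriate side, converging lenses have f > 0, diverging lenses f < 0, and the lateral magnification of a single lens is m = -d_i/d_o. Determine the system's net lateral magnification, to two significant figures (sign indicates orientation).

-0.12

First lens: d_i1 = 1/(1/19 - 1/62.5) = 27.299 cm.
m_1 = -(27.299)/62.5 = -0.4368.
Object distance for lens 2: d_o2 = 50 - 27.299 = 22.701 cm.
Second lens: d_i2 = 1/(1/(-9) - 1/(22.701)) = -6.445 cm.
m_2 = -(-6.445)/(22.701) = 0.2839.
The system's lateral magnification is m_1 m_2 = (-0.4368)(0.2839) = -0.1240.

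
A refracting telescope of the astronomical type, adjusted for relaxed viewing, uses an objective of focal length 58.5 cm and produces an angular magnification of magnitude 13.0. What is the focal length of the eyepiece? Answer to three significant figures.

4.50 cm

|M| = f_obj/f_eye, so f_eye = f_obj/|M| = 58.5/13.0 = 4.500 cm.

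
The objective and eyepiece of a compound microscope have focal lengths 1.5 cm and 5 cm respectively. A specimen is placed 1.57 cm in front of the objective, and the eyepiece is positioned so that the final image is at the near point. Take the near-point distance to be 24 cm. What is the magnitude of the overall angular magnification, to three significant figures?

124

Objective: 1/d_i = 1/f_obj - 1/d_o = 1/1.5 - 1/1.57 = 0.02972 cm^-1, so d_i = 33.643 cm.
m_obj = -d_i/d_o = -33.643/1.57 = -21.429.
Eyepiece angular magnification (image at near point): M_eye = 1 + D/f_e = 1 + 24/5 = 5.800.
Overall M = m_obj x M_eye = (-21.429)(5.800) = -124.29.
|M| = 124.29.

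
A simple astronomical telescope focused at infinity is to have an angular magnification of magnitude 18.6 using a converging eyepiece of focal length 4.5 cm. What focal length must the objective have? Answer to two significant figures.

84 cm

|M| = f_obj/|f_eye|, so f_obj = |M| x |f_eye| = 18.6 x 4.5 = 83.700 cm.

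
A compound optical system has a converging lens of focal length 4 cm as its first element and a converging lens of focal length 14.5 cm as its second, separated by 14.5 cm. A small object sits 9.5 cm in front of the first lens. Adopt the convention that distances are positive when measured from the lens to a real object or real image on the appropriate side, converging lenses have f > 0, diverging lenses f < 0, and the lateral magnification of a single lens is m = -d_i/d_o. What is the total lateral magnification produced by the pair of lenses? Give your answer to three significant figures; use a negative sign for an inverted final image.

Applying the thin-lens equation to the first lens, 1/4 = 1/9.5 + 1/d_i1, which gives d_i1 = 6.909 cm.
Its lateral magnification is m_1 = -d_i1/d_o1 = -(6.909)/9.5 = -0.7273.
The intermediate image is 6.909 cm to the right of lens 1, so d_o2 = L - d_i1 = 14.5 - 6.909 = 7.591 cm.
Applying the thin-lens equation again with f_2 = 14.5 cm and d_o2 = 7.591 cm gives d_i2 = -15.931 cm.
m_2 = -(-15.931)/(7.591) = 2.0987.
The system's lateral magnification is m_1 m_2 = (-0.7273)(2.0987) = -1.5263.

-1.53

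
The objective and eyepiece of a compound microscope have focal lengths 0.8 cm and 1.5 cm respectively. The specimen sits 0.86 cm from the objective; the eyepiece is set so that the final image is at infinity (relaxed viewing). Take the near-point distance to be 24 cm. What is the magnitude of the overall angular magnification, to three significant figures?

Objective: 1/d_i = 1/f_obj - 1/d_o = 1/0.8 - 1/0.86 = 0.08721 cm^-1, so d_i = 11.467 cm.
m_obj = -d_i/d_o = -11.467/0.86 = -13.333.
Eyepiece angular magnification (image at infinity): M_eye = D/f_e = 24/1.5 = 16.000.
Overall M = m_obj x M_eye = (-13.333)(16.000) = -213.33.
|M| = 213.33.

213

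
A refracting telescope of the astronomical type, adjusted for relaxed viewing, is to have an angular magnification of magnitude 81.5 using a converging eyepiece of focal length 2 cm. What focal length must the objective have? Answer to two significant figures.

160 cm

|M| = f_obj/|f_eye|, so f_obj = |M| x |f_eye| = 81.5 x 2 = 163.000 cm.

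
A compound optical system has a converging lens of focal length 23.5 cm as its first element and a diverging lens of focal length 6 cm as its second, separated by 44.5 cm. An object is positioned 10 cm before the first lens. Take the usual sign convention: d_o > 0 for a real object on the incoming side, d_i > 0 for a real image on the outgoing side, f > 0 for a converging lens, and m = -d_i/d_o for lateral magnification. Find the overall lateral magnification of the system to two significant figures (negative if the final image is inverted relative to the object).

0.15

First lens: d_i1 = 1/(1/23.5 - 1/10) = -17.407 cm.
m_1 = -(-17.407)/10 = 1.7407.
With d_i1 < 0 the first image is virtual and lies on the object side; the object distance for lens 2 is d_o2 = 44.5 - (-17.407) = 61.907 cm.
Second lens: d_i2 = 1/(1/(-6) - 1/(61.907)) = -5.470 cm.
m_2 = -(-5.470)/(61.907) = 0.0884.
Overall magnification: m = m_1 m_2 = 0.1538.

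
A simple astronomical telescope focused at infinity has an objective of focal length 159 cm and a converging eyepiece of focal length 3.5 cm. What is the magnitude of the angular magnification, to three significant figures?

45.4

|M| = f_obj/|f_eye| = 159/3.5 = 45.429.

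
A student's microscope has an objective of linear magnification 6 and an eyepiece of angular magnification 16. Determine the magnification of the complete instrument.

The overall magnification of a compound microscope is the product of the objective and eyepiece magnifications:
M = M_obj x M_eye = 6 x 16 = 96.

96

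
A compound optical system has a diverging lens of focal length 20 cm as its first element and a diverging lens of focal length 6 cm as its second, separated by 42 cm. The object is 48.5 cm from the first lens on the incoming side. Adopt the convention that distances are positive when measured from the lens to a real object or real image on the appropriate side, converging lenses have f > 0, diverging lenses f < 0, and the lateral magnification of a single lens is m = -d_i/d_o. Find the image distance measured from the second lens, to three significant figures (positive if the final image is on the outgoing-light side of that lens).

-5.42 cm

First lens: d_i1 = 1/(1/(-20) - 1/48.5) = -14.161 cm.
With d_i1 < 0 the first image is virtual and lies on the object side; the object distance for lens 2 is d_o2 = 42 - (-14.161) = 56.161 cm.
Second lens: d_i2 = 1/(1/(-6) - 1/(56.161)) = -5.421 cm.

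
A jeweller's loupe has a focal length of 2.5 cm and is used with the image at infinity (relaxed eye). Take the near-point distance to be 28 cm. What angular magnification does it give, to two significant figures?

11

M = D/f = 28/2.5 = 11.200.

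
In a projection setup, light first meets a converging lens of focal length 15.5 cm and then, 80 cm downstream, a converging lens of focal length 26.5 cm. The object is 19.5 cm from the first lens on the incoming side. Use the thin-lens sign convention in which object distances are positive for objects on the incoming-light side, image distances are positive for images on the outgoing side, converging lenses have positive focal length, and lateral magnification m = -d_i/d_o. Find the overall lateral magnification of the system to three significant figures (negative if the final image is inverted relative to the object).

First lens: d_i1 = 1/(1/15.5 - 1/19.5) = 75.562 cm.
m_1 = -(75.562)/19.5 = -3.8750.
Object distance for lens 2: d_o2 = 80 - 75.562 = 4.438 cm.
Second lens: d_i2 = 1/(1/26.5 - 1/(4.438)) = -5.330 cm.
m_2 = -(-5.330)/(4.438) = 1.2011.
Overall magnification: m = m_1 m_2 = -4.6544.

-4.65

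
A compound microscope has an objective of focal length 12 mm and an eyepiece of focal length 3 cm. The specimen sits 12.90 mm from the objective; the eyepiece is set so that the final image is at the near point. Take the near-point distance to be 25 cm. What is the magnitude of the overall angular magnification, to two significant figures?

120

Convert to cm: f_obj = 12 mm = 1.2 cm; d_o = 12.90 mm = 1.29 cm.
Objective: 1/d_i = 1/f_obj - 1/d_o = 1/1.2 - 1/1.29 = 0.05814 cm^-1, so d_i = 17.200 cm.
m_obj = -d_i/d_o = -17.200/1.29 = -13.333.
Eyepiece angular magnification (image at near point): M_eye = 1 + D/f_e = 1 + 25/3 = 9.333.
Overall M = m_obj x M_eye = (-13.333)(9.333) = -124.44.
|M| = 124.44.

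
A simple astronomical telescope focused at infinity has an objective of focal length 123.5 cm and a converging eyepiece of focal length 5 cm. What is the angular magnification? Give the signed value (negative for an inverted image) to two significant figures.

M = -f_obj/f_eye = -123.5/(5) = -24.700.

-25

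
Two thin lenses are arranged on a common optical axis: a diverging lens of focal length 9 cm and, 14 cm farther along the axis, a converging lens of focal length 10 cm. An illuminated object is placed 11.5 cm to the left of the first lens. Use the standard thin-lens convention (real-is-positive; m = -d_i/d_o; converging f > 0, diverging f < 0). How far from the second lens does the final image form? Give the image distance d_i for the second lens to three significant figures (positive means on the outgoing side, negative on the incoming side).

Applying the thin-lens equation to the first lens, 1/(-9) = 1/11.5 + 1/d_i1, which gives d_i1 = -5.049 cm.
The intermediate image is virtual, 5.049 cm to the left of lens 1, so d_o2 = L - d_i1 = 14 - (-5.049) = 19.049 cm.
Applying the thin-lens equation again with f_2 = 10 cm and d_o2 = 19.049 cm gives d_i2 = 21.051 cm.

21.1 cm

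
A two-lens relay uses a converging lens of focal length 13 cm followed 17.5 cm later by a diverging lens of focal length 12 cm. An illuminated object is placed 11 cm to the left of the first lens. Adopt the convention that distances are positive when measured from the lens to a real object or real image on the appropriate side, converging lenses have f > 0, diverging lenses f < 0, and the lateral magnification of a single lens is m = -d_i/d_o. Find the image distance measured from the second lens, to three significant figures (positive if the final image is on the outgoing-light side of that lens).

Lens 1: 1/d_i1 = 1/f_1 - 1/d_o1 = 1/13 - 1/11 = -0.01399 cm^-1, so d_i1 = -71.500 cm.
With d_i1 < 0 the first image is virtual and lies on the object side; the object distance for lens 2 is d_o2 = 17.5 - (-71.500) = 89.000 cm.
Lens 2: 1/d_i2 = 1/f_2 - 1/d_o2 = 1/(-12) - 1/(89.000) = -0.09457 cm^-1, so d_i2 = -10.574 cm.

-10.6 cm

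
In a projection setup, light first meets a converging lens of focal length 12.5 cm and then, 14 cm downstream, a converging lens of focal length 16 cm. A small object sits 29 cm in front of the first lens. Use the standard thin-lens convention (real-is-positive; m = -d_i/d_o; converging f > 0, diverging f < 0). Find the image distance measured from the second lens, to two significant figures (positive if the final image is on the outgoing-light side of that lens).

Applying the thin-lens equation to the first lens, 1/12.5 = 1/29 + 1/d_i1, which gives d_i1 = 21.970 cm.
This image would form 21.970 cm past lens 1, i.e. 7.970 cm beyond lens 2, so it is a virtual object for lens 2: d_o2 = 14 - 21.970 = -7.970 cm.
Applying the thin-lens equation again with f_2 = 16 cm and d_o2 = -7.970 cm gives d_i2 = 5.320 cm.

5.3 cm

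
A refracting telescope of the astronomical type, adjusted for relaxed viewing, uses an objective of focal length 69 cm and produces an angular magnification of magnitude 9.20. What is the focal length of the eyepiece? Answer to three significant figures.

7.50 cm

|M| = f_obj/f_eye, so f_eye = f_obj/|M| = 69/9.2 = 7.500 cm.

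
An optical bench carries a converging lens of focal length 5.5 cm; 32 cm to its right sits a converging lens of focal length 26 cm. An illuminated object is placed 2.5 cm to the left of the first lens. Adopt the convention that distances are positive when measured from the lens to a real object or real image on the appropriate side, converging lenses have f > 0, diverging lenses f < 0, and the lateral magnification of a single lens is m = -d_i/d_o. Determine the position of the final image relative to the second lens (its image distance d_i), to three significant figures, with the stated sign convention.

First lens: d_i1 = 1/(1/5.5 - 1/2.5) = -4.583 cm.
The intermediate image is virtual, 4.583 cm to the left of lens 1, so d_o2 = L - d_i1 = 32 - (-4.583) = 36.583 cm.
Second lens: d_i2 = 1/(1/26 - 1/(36.583)) = 89.874 cm.

89.9 cm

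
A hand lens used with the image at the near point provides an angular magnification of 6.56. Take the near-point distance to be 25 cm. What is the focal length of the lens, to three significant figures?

For the image at the near point, M = 1 + D/f.
f = D/(M - 1) = 25/(6.56 - 1) = 4.496 cm.

4.50 cm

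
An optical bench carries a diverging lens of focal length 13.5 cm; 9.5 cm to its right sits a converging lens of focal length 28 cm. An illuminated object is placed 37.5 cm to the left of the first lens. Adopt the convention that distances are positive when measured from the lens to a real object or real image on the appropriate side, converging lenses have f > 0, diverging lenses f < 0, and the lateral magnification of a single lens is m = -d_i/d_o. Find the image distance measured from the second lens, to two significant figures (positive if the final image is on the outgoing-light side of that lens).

-63 cm

Lens 1: 1/d_i1 = 1/f_1 - 1/d_o1 = 1/(-13.5) - 1/37.5 = -0.10074 cm^-1, so d_i1 = -9.926 cm.
The intermediate image is virtual, 9.926 cm to the left of lens 1, so d_o2 = L - d_i1 = 9.5 - (-9.926) = 19.426 cm.
Lens 2: 1/d_i2 = 1/f_2 - 1/d_o2 = 1/28 - 1/(19.426) = -0.01576 cm^-1, so d_i2 = -63.444 cm.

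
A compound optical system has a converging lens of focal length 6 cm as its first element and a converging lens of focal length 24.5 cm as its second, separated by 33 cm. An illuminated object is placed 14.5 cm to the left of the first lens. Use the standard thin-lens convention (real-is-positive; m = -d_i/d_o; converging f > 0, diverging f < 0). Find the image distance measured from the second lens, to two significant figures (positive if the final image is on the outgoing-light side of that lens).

-320 cm

Applying the thin-lens equation to the first lens, 1/6 = 1/14.5 + 1/d_i1, which gives d_i1 = 10.235 cm.
Object distance for lens 2: d_o2 = 33 - 10.235 = 22.765 cm.
Applying the thin-lens equation again with f_2 = 24.5 cm and d_o2 = 22.765 cm gives d_i2 = -321.407 cm.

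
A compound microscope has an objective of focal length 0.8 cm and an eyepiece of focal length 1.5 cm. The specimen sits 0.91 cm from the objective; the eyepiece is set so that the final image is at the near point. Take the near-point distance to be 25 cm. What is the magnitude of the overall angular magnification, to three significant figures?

128

Objective: 1/d_i = 1/f_obj - 1/d_o = 1/0.8 - 1/0.91 = 0.15110 cm^-1, so d_i = 6.618 cm.
m_obj = -d_i/d_o = -6.618/0.91 = -7.273.
Eyepiece angular magnification (image at near point): M_eye = 1 + D/f_e = 1 + 25/1.5 = 17.667.
Overall M = m_obj x M_eye = (-7.273)(17.667) = -128.48.
|M| = 128.48.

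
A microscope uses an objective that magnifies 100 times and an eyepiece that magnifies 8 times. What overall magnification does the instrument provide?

800

The overall magnification of a compound microscope is the product of the objective and eyepiece magnifications:
M = M_obj x M_eye = 100 x 8 = 800.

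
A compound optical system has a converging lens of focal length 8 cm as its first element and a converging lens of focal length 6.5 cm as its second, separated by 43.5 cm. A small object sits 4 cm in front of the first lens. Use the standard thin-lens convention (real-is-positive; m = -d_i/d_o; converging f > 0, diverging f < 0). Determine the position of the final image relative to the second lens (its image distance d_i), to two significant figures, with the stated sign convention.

7.4 cm

Lens 1: 1/d_i1 = 1/f_1 - 1/d_o1 = 1/8 - 1/4 = -0.12500 cm^-1, so d_i1 = -8.000 cm.
The intermediate image is virtual, 8.000 cm to the left of lens 1, so d_o2 = L - d_i1 = 43.5 - (-8.000) = 51.500 cm.
Lens 2: 1/d_i2 = 1/f_2 - 1/d_o2 = 1/6.5 - 1/(51.500) = 0.13443 cm^-1, so d_i2 = 7.439 cm.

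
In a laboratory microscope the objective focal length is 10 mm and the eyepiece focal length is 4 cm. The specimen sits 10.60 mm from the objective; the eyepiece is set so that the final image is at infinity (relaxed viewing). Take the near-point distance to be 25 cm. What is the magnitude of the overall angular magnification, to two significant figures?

Convert to cm: f_obj = 10 mm = 1 cm; d_o = 10.60 mm = 1.06 cm.
Objective: 1/d_i = 1/f_obj - 1/d_o = 1/1 - 1/1.06 = 0.05660 cm^-1, so d_i = 17.667 cm.
m_obj = -d_i/d_o = -17.667/1.06 = -16.667.
Eyepiece angular magnification (image at infinity): M_eye = D/f_e = 25/4 = 6.250.
Overall M = m_obj x M_eye = (-16.667)(6.250) = -104.17.
|M| = 104.17.

100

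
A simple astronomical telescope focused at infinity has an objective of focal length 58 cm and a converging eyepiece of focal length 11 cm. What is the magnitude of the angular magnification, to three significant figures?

5.27

|M| = f_obj/|f_eye| = 58/11 = 5.273.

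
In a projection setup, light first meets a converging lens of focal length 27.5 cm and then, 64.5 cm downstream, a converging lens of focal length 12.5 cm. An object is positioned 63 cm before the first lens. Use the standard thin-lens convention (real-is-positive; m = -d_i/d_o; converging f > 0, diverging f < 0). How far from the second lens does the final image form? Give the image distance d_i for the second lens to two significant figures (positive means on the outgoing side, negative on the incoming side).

Applying the thin-lens equation to the first lens, 1/27.5 = 1/63 + 1/d_i1, which gives d_i1 = 48.803 cm.
The intermediate image is 48.803 cm to the right of lens 1, so d_o2 = L - d_i1 = 64.5 - 48.803 = 15.697 cm.
Applying the thin-lens equation again with f_2 = 12.5 cm and d_o2 = 15.697 cm gives d_i2 = 61.371 cm.

61 cm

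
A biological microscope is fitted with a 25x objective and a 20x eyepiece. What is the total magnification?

500

The overall magnification of a compound microscope is the product of the objective and eyepiece magnifications:
M = M_obj x M_eye = 25 x 20 = 500.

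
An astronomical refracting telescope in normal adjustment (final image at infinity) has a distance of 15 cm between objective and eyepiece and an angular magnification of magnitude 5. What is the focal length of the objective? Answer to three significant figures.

12.5 cm

In normal adjustment the tube length equals f_obj + f_eye and |M| = f_obj/f_eye.
So f_obj = 5 f_eye and 5 f_eye + f_eye = 15 cm, giving f_eye = 15/6 = 2.500 cm and f_obj = 12.500 cm.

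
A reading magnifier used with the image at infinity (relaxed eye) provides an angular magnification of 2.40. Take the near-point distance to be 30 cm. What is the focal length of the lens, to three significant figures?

For the image at infinity, M = D/f.
f = D/M = 30/2.4 = 12.500 cm.

12.5 cm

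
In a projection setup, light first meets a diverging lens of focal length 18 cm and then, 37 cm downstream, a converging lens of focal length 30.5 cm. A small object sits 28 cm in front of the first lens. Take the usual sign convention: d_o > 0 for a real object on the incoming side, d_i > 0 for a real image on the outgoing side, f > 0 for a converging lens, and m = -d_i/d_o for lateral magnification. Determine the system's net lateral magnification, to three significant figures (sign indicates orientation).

-0.684

First lens: d_i1 = 1/(1/(-18) - 1/28) = -10.957 cm.
m_1 = -(-10.957)/28 = 0.3913.
With d_i1 < 0 the first image is virtual and lies on the object side; the object distance for lens 2 is d_o2 = 37 - (-10.957) = 47.957 cm.
Second lens: d_i2 = 1/(1/30.5 - 1/(47.957)) = 83.790 cm.
m_2 = -(83.790)/(47.957) = -1.7472.
The system's lateral magnification is m_1 m_2 = (0.3913)(-1.7472) = -0.6837.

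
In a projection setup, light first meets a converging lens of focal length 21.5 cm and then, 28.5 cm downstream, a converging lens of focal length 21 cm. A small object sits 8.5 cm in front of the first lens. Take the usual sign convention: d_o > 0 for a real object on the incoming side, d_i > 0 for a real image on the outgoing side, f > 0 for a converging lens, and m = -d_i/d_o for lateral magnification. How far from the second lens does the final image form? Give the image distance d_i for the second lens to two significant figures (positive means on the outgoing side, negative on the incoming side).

41 cm

Applying the thin-lens equation to the first lens, 1/21.5 = 1/8.5 + 1/d_i1, which gives d_i1 = -14.058 cm.
With d_i1 < 0 the first image is virtual and lies on the object side; the object distance for lens 2 is d_o2 = 28.5 - (-14.058) = 42.558 cm.
Applying the thin-lens equation again with f_2 = 21 cm and d_o2 = 42.558 cm gives d_i2 = 41.457 cm.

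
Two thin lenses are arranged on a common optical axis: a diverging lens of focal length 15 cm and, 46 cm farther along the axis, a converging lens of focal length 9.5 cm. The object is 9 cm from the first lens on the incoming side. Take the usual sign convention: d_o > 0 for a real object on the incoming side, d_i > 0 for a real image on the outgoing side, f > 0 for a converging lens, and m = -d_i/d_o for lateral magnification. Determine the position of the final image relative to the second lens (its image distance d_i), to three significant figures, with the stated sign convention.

11.6 cm

Lens 1: 1/d_i1 = 1/f_1 - 1/d_o1 = 1/(-15) - 1/9 = -0.17778 cm^-1, so d_i1 = -5.625 cm.
The intermediate image is virtual, 5.625 cm to the left of lens 1, so d_o2 = L - d_i1 = 46 - (-5.625) = 51.625 cm.
Lens 2: 1/d_i2 = 1/f_2 - 1/d_o2 = 1/9.5 - 1/(51.625) = 0.08589 cm^-1, so d_i2 = 11.642 cm.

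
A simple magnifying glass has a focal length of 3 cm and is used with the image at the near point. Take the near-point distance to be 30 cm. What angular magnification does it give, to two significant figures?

M = 1 + D/f = 1 + 30/3 = 11.000.

11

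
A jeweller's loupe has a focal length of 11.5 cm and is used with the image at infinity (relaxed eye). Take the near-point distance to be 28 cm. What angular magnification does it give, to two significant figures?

M = D/f = 28/11.5 = 2.435.

2.4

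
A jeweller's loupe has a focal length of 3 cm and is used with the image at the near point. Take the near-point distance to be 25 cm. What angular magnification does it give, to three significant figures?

M = 1 + D/f = 1 + 25/3 = 9.333.

9.33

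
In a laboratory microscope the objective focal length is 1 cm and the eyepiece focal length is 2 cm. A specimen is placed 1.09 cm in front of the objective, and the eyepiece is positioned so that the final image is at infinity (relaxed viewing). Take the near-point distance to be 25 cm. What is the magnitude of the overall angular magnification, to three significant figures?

139

Objective: 1/d_i = 1/f_obj - 1/d_o = 1/1 - 1/1.09 = 0.08257 cm^-1, so d_i = 12.111 cm.
m_obj = -d_i/d_o = -12.111/1.09 = -11.111.
Eyepiece angular magnification (image at infinity): M_eye = D/f_e = 25/2 = 12.500.
Overall M = m_obj x M_eye = (-11.111)(12.500) = -138.89.
|M| = 138.89.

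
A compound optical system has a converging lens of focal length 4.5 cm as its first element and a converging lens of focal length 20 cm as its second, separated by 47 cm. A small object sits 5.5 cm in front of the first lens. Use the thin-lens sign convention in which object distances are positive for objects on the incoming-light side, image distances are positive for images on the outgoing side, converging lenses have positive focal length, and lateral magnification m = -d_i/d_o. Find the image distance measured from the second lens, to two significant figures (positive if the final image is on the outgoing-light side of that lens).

200 cm

First lens: d_i1 = 1/(1/4.5 - 1/5.5) = 24.750 cm.
The intermediate image is 24.750 cm to the right of lens 1, so d_o2 = L - d_i1 = 47 - 24.750 = 22.250 cm.
Second lens: d_i2 = 1/(1/20 - 1/(22.250)) = 197.778 cm.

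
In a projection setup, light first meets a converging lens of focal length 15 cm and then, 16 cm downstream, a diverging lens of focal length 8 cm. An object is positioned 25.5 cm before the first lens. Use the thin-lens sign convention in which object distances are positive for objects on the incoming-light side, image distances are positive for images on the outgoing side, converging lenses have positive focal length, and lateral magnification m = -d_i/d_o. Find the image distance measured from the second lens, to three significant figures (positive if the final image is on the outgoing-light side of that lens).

First lens: d_i1 = 1/(1/15 - 1/25.5) = 36.429 cm.
Since 36.429 cm > 16 cm, the first image lies past the second lens and serves as a virtual object: d_o2 = L - d_i1 = -20.429 cm.
Second lens: d_i2 = 1/(1/(-8) - 1/(-20.429)) = -13.149 cm.

-13.1 cm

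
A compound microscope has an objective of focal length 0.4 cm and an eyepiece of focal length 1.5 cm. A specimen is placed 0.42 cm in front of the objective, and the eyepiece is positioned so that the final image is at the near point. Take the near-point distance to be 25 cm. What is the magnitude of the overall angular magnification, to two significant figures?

Objective: 1/d_i = 1/f_obj - 1/d_o = 1/0.4 - 1/0.42 = 0.11905 cm^-1, so d_i = 8.400 cm.
m_obj = -d_i/d_o = -8.400/0.42 = -20.000.
Eyepiece angular magnification (image at near point): M_eye = 1 + D/f_e = 1 + 25/1.5 = 17.667.
Overall M = m_obj x M_eye = (-20.000)(17.667) = -353.33.
|M| = 353.33.

350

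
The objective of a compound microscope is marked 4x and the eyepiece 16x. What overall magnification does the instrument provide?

64

The overall magnification of a compound microscope is the product of the objective and eyepiece magnifications:
M = M_obj x M_eye = 4 x 16 = 64.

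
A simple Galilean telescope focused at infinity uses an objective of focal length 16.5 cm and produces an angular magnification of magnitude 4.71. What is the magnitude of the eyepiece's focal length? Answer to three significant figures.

|M| = f_obj/|f_eye|, so |f_eye| = f_obj/|M| = 16.5/4.71 = 3.503 cm.
(The eyepiece is diverging, so its signed focal length is -3.503 cm.)

3.50 cm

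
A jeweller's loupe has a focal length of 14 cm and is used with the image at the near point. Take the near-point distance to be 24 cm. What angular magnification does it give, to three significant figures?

2.71

M = 1 + D/f = 1 + 24/14 = 2.714.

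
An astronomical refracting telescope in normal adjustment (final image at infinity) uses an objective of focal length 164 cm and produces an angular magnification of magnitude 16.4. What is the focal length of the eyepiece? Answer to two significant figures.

|M| = f_obj/f_eye, so f_eye = f_obj/|M| = 164/16.4 = 10.000 cm.

10 cm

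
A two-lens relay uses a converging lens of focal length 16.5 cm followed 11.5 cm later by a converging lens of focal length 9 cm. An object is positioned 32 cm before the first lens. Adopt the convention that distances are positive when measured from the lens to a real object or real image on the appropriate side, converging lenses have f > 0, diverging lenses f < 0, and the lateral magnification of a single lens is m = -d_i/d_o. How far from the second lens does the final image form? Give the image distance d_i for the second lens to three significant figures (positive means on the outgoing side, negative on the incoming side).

First lens: d_i1 = 1/(1/16.5 - 1/32) = 34.065 cm.
This image would form 34.065 cm past lens 1, i.e. 22.565 cm beyond lens 2, so it is a virtual object for lens 2: d_o2 = 11.5 - 34.065 = -22.565 cm.
Second lens: d_i2 = 1/(1/9 - 1/(-22.565)) = 6.434 cm.

6.43 cm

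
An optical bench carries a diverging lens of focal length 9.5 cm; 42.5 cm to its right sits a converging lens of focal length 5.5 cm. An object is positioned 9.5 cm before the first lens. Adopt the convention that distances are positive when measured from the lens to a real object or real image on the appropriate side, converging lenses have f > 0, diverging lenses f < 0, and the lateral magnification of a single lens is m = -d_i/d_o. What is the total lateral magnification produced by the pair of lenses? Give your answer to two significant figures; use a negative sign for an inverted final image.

-0.066

Lens 1: 1/d_i1 = 1/f_1 - 1/d_o1 = 1/(-9.5) - 1/9.5 = -0.21053 cm^-1, so d_i1 = -4.750 cm.
m_1 = -(-4.750)/9.5 = 0.5000.
The intermediate image is virtual, 4.750 cm to the left of lens 1, so d_o2 = L - d_i1 = 42.5 - (-4.750) = 47.250 cm.
Lens 2: 1/d_i2 = 1/f_2 - 1/d_o2 = 1/5.5 - 1/(47.250) = 0.16065 cm^-1, so d_i2 = 6.225 cm.
m_2 = -(6.225)/(47.250) = -0.1317.
The system's lateral magnification is m_1 m_2 = (0.5000)(-0.1317) = -0.0659.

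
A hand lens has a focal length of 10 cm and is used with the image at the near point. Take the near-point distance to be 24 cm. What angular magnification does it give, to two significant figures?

M = 1 + D/f = 1 + 24/10 = 3.400.

3.4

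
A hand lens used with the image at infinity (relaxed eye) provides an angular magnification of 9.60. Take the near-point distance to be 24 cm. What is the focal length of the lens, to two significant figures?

For the image at infinity, M = D/f.
f = D/M = 24/9.6 = 2.500 cm.

2.5 cm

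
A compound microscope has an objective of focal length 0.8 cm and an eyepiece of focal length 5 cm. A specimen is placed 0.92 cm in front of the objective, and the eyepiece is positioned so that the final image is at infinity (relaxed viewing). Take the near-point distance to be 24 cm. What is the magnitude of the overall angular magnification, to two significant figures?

Objective: 1/d_i = 1/f_obj - 1/d_o = 1/0.8 - 1/0.92 = 0.16304 cm^-1, so d_i = 6.133 cm.
m_obj = -d_i/d_o = -6.133/0.92 = -6.667.
Eyepiece angular magnification (image at infinity): M_eye = D/f_e = 24/5 = 4.800.
Overall M = m_obj x M_eye = (-6.667)(4.800) = -32.00.
|M| = 32.00.

32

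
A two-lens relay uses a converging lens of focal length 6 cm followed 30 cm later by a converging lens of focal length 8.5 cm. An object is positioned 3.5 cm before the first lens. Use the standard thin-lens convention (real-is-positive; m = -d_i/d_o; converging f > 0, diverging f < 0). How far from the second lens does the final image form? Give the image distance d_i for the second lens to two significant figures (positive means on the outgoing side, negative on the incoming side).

Lens 1: 1/d_i1 = 1/f_1 - 1/d_o1 = 1/6 - 1/3.5 = -0.11905 cm^-1, so d_i1 = -8.400 cm.
The intermediate image is virtual, 8.400 cm to the left of lens 1, so d_o2 = L - d_i1 = 30 - (-8.400) = 38.400 cm.
Lens 2: 1/d_i2 = 1/f_2 - 1/d_o2 = 1/8.5 - 1/(38.400) = 0.09161 cm^-1, so d_i2 = 10.916 cm.

11 cm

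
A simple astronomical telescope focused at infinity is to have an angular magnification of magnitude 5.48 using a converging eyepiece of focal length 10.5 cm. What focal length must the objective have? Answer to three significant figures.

|M| = f_obj/|f_eye|, so f_obj = |M| x |f_eye| = 5.48 x 10.5 = 57.540 cm.

57.5 cm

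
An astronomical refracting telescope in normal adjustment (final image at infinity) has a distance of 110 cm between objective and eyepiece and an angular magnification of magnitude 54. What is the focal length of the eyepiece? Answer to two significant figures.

2.0 cm

In normal adjustment the tube length equals f_obj + f_eye and |M| = f_obj/f_eye.
So f_obj = 54 f_eye and 54 f_eye + f_eye = 110 cm, giving f_eye = 110/55 = 2.000 cm and f_obj = 108.000 cm.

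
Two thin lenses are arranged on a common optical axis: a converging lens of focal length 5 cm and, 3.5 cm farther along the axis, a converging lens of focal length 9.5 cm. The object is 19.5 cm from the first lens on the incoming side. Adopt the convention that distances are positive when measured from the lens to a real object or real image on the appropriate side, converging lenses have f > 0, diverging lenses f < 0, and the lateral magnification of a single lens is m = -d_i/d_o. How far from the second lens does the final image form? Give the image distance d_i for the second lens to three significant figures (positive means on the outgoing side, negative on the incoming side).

2.41 cm

Lens 1: 1/d_i1 = 1/f_1 - 1/d_o1 = 1/5 - 1/19.5 = 0.14872 cm^-1, so d_i1 = 6.724 cm.
Since 6.724 cm > 3.5 cm, the first image lies past the second lens and serves as a virtual object: d_o2 = L - d_i1 = -3.224 cm.
Lens 2: 1/d_i2 = 1/f_2 - 1/d_o2 = 1/9.5 - 1/(-3.224) = 0.41542 cm^-1, so d_i2 = 2.407 cm.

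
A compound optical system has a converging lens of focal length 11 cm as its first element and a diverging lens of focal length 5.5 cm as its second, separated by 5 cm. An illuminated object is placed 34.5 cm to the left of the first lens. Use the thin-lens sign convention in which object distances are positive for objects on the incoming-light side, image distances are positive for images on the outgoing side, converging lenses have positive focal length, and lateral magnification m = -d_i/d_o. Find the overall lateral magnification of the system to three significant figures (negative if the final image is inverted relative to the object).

Applying the thin-lens equation to the first lens, 1/11 = 1/34.5 + 1/d_i1, which gives d_i1 = 16.149 cm.
Its lateral magnification is m_1 = -d_i1/d_o1 = -(16.149)/34.5 = -0.4681.
This image would form 16.149 cm past lens 1, i.e. 11.149 cm beyond lens 2, so it is a virtual object for lens 2: d_o2 = 5 - 16.149 = -11.149 cm.
Applying the thin-lens equation again with f_2 = -5.5 cm and d_o2 = -11.149 cm gives d_i2 = -10.855 cm.
m_2 = -(-10.855)/(-11.149) = -0.9736.
Total m = m_1 x m_2 = (-0.4681)(-0.9736) = 0.4557.

0.456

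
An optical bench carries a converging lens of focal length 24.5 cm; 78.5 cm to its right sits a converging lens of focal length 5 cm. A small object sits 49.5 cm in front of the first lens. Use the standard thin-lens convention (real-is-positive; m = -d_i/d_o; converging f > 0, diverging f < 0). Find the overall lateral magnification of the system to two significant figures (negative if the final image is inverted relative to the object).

0.20

Lens 1: 1/d_i1 = 1/f_1 - 1/d_o1 = 1/24.5 - 1/49.5 = 0.02061 cm^-1, so d_i1 = 48.510 cm.
m_1 = -(48.510)/49.5 = -0.9800.
The intermediate image is 48.510 cm to the right of lens 1, so d_o2 = L - d_i1 = 78.5 - 48.510 = 29.990 cm.
Lens 2: 1/d_i2 = 1/f_2 - 1/d_o2 = 1/5 - 1/(29.990) = 0.16666 cm^-1, so d_i2 = 6.000 cm.
m_2 = -(6.000)/(29.990) = -0.2001.
Overall magnification: m = m_1 m_2 = 0.1961.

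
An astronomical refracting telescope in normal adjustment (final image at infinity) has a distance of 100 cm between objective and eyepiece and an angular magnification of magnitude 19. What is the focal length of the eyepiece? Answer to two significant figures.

5.0 cm

In normal adjustment the tube length equals f_obj + f_eye and |M| = f_obj/f_eye.
So f_obj = 19 f_eye and 19 f_eye + f_eye = 100 cm, giving f_eye = 100/20 = 5.000 cm and f_obj = 95.000 cm.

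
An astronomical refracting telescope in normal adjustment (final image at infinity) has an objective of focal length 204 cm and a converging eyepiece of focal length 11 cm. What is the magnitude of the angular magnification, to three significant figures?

18.5

|M| = f_obj/|f_eye| = 204/11 = 18.545.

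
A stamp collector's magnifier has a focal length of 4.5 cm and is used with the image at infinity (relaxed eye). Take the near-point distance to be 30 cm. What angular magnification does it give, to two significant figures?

6.7

M = D/f = 30/4.5 = 6.667.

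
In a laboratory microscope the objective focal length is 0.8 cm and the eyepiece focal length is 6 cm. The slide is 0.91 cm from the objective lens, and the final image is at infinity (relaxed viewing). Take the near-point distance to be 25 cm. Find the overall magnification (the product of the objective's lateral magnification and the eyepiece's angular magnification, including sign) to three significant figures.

Objective: 1/d_i = 1/f_obj - 1/d_o = 1/0.8 - 1/0.91 = 0.15110 cm^-1, so d_i = 6.618 cm.
m_obj = -d_i/d_o = -6.618/0.91 = -7.273.
Eyepiece angular magnification (image at infinity): M_eye = D/f_e = 25/6 = 4.167.
Overall M = m_obj x M_eye = (-7.273)(4.167) = -30.30.

-30.3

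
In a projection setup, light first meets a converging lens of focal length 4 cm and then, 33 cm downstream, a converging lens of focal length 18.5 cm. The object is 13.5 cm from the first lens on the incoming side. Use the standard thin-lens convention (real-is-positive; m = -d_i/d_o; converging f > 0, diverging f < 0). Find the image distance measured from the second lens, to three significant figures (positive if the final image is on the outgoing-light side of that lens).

57.3 cm

Lens 1: 1/d_i1 = 1/f_1 - 1/d_o1 = 1/4 - 1/13.5 = 0.17593 cm^-1, so d_i1 = 5.684 cm.
That image sits 27.316 cm in front of the second lens, so d_o2 = 27.316 cm.
Lens 2: 1/d_i2 = 1/f_2 - 1/d_o2 = 1/18.5 - 1/(27.316) = 0.01745 cm^-1, so d_i2 = 57.322 cm.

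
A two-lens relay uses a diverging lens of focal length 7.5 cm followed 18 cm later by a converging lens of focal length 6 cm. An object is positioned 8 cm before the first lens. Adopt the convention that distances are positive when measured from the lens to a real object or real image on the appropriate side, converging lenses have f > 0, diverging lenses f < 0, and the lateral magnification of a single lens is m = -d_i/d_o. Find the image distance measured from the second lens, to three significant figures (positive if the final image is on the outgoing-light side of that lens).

8.27 cm

First lens: d_i1 = 1/(1/(-7.5) - 1/8) = -3.871 cm.
With d_i1 < 0 the first image is virtual and lies on the object side; the object distance for lens 2 is d_o2 = 18 - (-3.871) = 21.871 cm.
Second lens: d_i2 = 1/(1/6 - 1/(21.871)) = 8.268 cm.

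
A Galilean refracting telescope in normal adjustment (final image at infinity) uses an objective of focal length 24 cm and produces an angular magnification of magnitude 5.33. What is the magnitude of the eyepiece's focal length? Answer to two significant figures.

4.5 cm

|M| = f_obj/|f_eye|, so |f_eye| = f_obj/|M| = 24/5.33 = 4.503 cm.
(The eyepiece is diverging, so its signed focal length is -4.503 cm.)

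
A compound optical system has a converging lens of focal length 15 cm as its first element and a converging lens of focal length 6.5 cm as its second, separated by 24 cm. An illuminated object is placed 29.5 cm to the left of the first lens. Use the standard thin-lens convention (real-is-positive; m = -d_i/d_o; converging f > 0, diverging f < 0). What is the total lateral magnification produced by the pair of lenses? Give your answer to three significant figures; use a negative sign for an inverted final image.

-0.517

Lens 1: 1/d_i1 = 1/f_1 - 1/d_o1 = 1/15 - 1/29.5 = 0.03277 cm^-1, so d_i1 = 30.517 cm.
m_1 = -(30.517)/29.5 = -1.0345.
This image would form 30.517 cm past lens 1, i.e. 6.517 cm beyond lens 2, so it is a virtual object for lens 2: d_o2 = 24 - 30.517 = -6.517 cm.
Lens 2: 1/d_i2 = 1/f_2 - 1/d_o2 = 1/6.5 - 1/(-6.517) = 0.30729 cm^-1, so d_i2 = 3.254 cm.
m_2 = -(3.254)/(-6.517) = 0.4993.
Total m = m_1 x m_2 = (-1.0345)(0.4993) = -0.5166.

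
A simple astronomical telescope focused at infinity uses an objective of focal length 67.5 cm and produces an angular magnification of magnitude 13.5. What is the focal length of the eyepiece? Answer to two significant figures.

5.0 cm

|M| = f_obj/f_eye, so f_eye = f_obj/|M| = 67.5/13.5 = 5.000 cm.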